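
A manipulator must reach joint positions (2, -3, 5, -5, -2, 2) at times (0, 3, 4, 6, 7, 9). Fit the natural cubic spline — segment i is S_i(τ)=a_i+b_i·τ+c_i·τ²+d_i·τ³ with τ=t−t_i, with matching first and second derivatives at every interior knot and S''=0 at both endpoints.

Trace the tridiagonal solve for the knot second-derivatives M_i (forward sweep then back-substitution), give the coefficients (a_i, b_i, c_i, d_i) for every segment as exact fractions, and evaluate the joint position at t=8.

Δ: Δ0=-5/3, Δ1=8, Δ2=-5, Δ3=3, Δ4=2
row 1: diag=8, rhs=58; c'=1/8, d'=29/4
row 2: denom=6−1·1/8=47/8; d'=(-78−1·29/4)/(47/8)=-682/47
row 3: denom=6−2·16/47=250/47; d'=(48−2·-682/47)/(250/47)=362/25
row 4: denom=6−1·47/250=1453/250; d'=(-6−1·362/25)/(1453/250)=-5120/1453
back: M4=-5120/1453
back: M3=362/25−47/250·-5120/1453=22002/1453
back: M2=-682/47−16/47·22002/1453=-28574/1453
back: M1=29/4−1/8·-28574/1453=14106/1453
M: M0=0, M1=14106/1453, M2=-28574/1453, M3=22002/1453, M4=-5120/1453, M5=0
seg 0: a=2, c=M0/2=0, d=(M1−M0)/(6·3)=2351/4359, b=Δ0−h0·(2M0+M1)/6=-28424/4359
seg 1: a=-3, c=M1/2=7053/1453, d=(M2−M1)/(6·1)=-21340/4359, b=Δ1−h1·(2M1+M2)/6=35053/4359
seg 2: a=5, c=M2/2=-14287/1453, d=(M3−M2)/(6·2)=12644/4359, b=Δ2−h2·(2M2+M3)/6=13351/4359
seg 3: a=-5, c=M3/2=11001/1453, d=(M4−M3)/(6·1)=-13561/4359, b=Δ3−h3·(2M3+M4)/6=-6365/4359
seg 4: a=-2, c=M4/2=-2560/1453, d=(M5−M4)/(6·2)=1280/4359, b=Δ4−h4·(2M4+M5)/6=18958/4359
t_q=8 → seg 4, τ=1; S=-2+18958/4359·τ+-2560/1453·τ²+1280/4359·τ³=1280/1453

  seg 0: a=2 b=-28424/4359 c=0 d=2351/4359
  seg 1: a=-3 b=35053/4359 c=7053/1453 d=-21340/4359
  seg 2: a=5 b=13351/4359 c=-14287/1453 d=12644/4359
  seg 3: a=-5 b=-6365/4359 c=11001/1453 d=-13561/4359
  seg 4: a=-2 b=18958/4359 c=-2560/1453 d=1280/4359
S(8) = 1280/1453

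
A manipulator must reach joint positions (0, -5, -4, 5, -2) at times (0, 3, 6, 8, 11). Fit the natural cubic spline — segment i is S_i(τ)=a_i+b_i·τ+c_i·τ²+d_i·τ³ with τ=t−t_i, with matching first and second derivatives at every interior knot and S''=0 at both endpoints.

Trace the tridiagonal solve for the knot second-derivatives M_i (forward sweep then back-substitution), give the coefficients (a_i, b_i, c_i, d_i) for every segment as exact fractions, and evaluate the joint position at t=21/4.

  seg 0: a=0 b=-308/177 c=0 d=13/1593
  seg 1: a=-5 b=-269/177 c=13/177 d=289/1593
  seg 2: a=-4 b=676/177 c=302/177 d=-967/1416
  seg 3: a=5 b=289/118 c=-1693/708 d=1693/6372
S(21/4) = -22585/3776

Δ: Δ0=-5/3, Δ1=1/3, Δ2=9/2, Δ3=-7/3
row 1: diag=12, rhs=12; c'=1/4, d'=1
row 2: denom=10−3·1/4=37/4; d'=(25−3·1)/(37/4)=88/37
row 3: denom=10−2·8/37=354/37; d'=(-41−2·88/37)/(354/37)=-1693/354
back: M3=-1693/354
back: M2=88/37−8/37·-1693/354=604/177
back: M1=1−1/4·604/177=26/177
M: M0=0, M1=26/177, M2=604/177, M3=-1693/354, M4=0
seg 0: a=0, c=M0/2=0, d=(M1−M0)/(6·3)=13/1593, b=Δ0−h0·(2M0+M1)/6=-308/177
seg 1: a=-5, c=M1/2=13/177, d=(M2−M1)/(6·3)=289/1593, b=Δ1−h1·(2M1+M2)/6=-269/177
seg 2: a=-4, c=M2/2=302/177, d=(M3−M2)/(6·2)=-967/1416, b=Δ2−h2·(2M2+M3)/6=676/177
seg 3: a=5, c=M3/2=-1693/708, d=(M4−M3)/(6·3)=1693/6372, b=Δ3−h3·(2M3+M4)/6=289/118
t_q=21/4 → seg 1, τ=9/4; S=-5+-269/177·τ+13/177·τ²+289/1593·τ³=-22585/3776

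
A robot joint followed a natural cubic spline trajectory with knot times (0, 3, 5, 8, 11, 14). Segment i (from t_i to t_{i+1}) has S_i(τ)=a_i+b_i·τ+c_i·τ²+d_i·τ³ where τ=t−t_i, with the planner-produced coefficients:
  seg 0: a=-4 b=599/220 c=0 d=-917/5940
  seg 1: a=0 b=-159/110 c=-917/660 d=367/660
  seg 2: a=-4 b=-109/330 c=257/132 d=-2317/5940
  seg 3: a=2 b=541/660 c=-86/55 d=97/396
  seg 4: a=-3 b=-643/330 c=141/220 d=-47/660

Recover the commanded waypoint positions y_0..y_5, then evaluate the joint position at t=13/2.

y_0=-4 y_1=0 y_2=-4 y_3=2 y_4=-3 y_5=-5
S(13/2) = -229/160

y_0 = S_0(0) = a_0 = -4
y_1 = S_1(0) = a_1 = 0
y_2 = S_2(0) = a_2 = -4
y_3 = S_3(0) = a_3 = 2
y_4 = S_4(0) = a_4 = -3
y_5 = S_4(3) = -5
t_q=13/2 is in segment 2 (τ=3/2); S_2(τ)=-229/160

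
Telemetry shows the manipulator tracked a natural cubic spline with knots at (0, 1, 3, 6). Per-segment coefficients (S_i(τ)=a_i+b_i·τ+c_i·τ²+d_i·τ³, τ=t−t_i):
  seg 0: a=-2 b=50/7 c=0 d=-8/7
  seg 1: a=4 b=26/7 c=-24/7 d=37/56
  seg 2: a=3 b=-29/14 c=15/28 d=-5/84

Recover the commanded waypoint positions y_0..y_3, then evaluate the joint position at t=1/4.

y_0 = S_0(0) = a_0 = -2
y_1 = S_1(0) = a_1 = 4
y_2 = S_2(0) = a_2 = 3
y_3 = S_2(3) = 0
t_q=1/4 is in segment 0 (τ=1/4); S_0(τ)=-13/56

y_0=-2 y_1=4 y_2=3 y_3=0
S(1/4) = -13/56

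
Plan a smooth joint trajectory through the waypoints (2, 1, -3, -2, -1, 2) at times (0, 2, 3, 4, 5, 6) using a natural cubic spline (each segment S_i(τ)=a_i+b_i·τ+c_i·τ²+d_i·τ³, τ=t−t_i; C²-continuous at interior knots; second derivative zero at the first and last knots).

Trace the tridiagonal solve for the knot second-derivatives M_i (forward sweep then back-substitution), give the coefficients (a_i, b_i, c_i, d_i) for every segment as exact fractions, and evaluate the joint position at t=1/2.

  seg 0: a=2 b=257/214 c=0 d=-91/214
  seg 1: a=1 b=-835/214 c=-273/107 d=525/214
  seg 2: a=-3 b=-176/107 c=1029/214 d=-463/214
  seg 3: a=-2 b=317/214 c=-180/107 d=257/214
  seg 4: a=-1 b=184/107 c=411/214 d=-137/214
S(1/2) = 4361/1712

Δ: Δ0=-1/2, Δ1=-4, Δ2=1, Δ3=1, Δ4=3
row 1: diag=6, rhs=-21; c'=1/6, d'=-7/2
row 2: denom=4−1·1/6=23/6; d'=(30−1·-7/2)/(23/6)=201/23
row 3: denom=4−1·6/23=86/23; d'=(0−1·201/23)/(86/23)=-201/86
row 4: denom=4−1·23/86=321/86; d'=(12−1·-201/86)/(321/86)=411/107
back: M4=411/107
back: M3=-201/86−23/86·411/107=-360/107
back: M2=201/23−6/23·-360/107=1029/107
back: M1=-7/2−1/6·1029/107=-546/107
M: M0=0, M1=-546/107, M2=1029/107, M3=-360/107, M4=411/107, M5=0
seg 0: a=2, c=M0/2=0, d=(M1−M0)/(6·2)=-91/214, b=Δ0−h0·(2M0+M1)/6=257/214
seg 1: a=1, c=M1/2=-273/107, d=(M2−M1)/(6·1)=525/214, b=Δ1−h1·(2M1+M2)/6=-835/214
seg 2: a=-3, c=M2/2=1029/214, d=(M3−M2)/(6·1)=-463/214, b=Δ2−h2·(2M2+M3)/6=-176/107
seg 3: a=-2, c=M3/2=-180/107, d=(M4−M3)/(6·1)=257/214, b=Δ3−h3·(2M3+M4)/6=317/214
seg 4: a=-1, c=M4/2=411/214, d=(M5−M4)/(6·1)=-137/214, b=Δ4−h4·(2M4+M5)/6=184/107
t_q=1/2 → seg 0, τ=1/2; S=2+257/214·τ+0·τ²+-91/214·τ³=4361/1712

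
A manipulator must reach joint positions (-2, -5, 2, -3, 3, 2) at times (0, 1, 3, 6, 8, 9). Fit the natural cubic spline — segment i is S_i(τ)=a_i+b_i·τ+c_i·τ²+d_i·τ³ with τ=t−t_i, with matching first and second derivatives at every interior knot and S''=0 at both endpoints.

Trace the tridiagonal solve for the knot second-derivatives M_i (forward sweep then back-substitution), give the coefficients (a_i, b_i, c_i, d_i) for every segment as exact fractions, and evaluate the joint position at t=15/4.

  seg 0: a=-2 b=-37559/8436 c=0 d=12251/8436
  seg 1: a=-5 b=-403/4218 c=12251/2812 d=-21587/16872
  seg 2: a=2 b=4171/2109 c=-2334/703 d=40/57
  seg 3: a=-3 b=2119/2109 c=2106/703 d=-2107/2109
  seg 4: a=3 b=2107/2109 c=-2108/703 d=2108/2109
S(15/4) = 1344/703

Δ: Δ0=-3, Δ1=7/2, Δ2=-5/3, Δ3=3, Δ4=-1
row 1: diag=6, rhs=39; c'=1/3, d'=13/2
row 2: denom=10−2·1/3=28/3; d'=(-31−2·13/2)/(28/3)=-33/7
row 3: denom=10−3·9/28=253/28; d'=(28−3·-33/7)/(253/28)=1180/253
row 4: denom=6−2·56/253=1406/253; d'=(-24−2·1180/253)/(1406/253)=-4216/703
back: M4=-4216/703
back: M3=1180/253−56/253·-4216/703=4212/703
back: M2=-33/7−9/28·4212/703=-4668/703
back: M1=13/2−1/3·-4668/703=12251/1406
M: M0=0, M1=12251/1406, M2=-4668/703, M3=4212/703, M4=-4216/703, M5=0
seg 0: a=-2, c=M0/2=0, d=(M1−M0)/(6·1)=12251/8436, b=Δ0−h0·(2M0+M1)/6=-37559/8436
seg 1: a=-5, c=M1/2=12251/2812, d=(M2−M1)/(6·2)=-21587/16872, b=Δ1−h1·(2M1+M2)/6=-403/4218
seg 2: a=2, c=M2/2=-2334/703, d=(M3−M2)/(6·3)=40/57, b=Δ2−h2·(2M2+M3)/6=4171/2109
seg 3: a=-3, c=M3/2=2106/703, d=(M4−M3)/(6·2)=-2107/2109, b=Δ3−h3·(2M3+M4)/6=2119/2109
seg 4: a=3, c=M4/2=-2108/703, d=(M5−M4)/(6·1)=2108/2109, b=Δ4−h4·(2M4+M5)/6=2107/2109
t_q=15/4 → seg 2, τ=3/4; S=2+4171/2109·τ+-2334/703·τ²+40/57·τ³=1344/703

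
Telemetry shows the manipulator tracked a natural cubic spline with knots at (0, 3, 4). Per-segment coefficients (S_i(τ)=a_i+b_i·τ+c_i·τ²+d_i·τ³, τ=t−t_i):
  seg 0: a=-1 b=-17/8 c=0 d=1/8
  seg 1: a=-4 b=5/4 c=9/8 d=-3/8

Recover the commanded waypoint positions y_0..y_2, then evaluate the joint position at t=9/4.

y_0 = S_0(0) = a_0 = -1
y_1 = S_1(0) = a_1 = -4
y_2 = S_1(1) = -2
t_q=9/4 is in segment 0 (τ=9/4); S_0(τ)=-2231/512

y_0=-1 y_1=-4 y_2=-2
S(9/4) = -2231/512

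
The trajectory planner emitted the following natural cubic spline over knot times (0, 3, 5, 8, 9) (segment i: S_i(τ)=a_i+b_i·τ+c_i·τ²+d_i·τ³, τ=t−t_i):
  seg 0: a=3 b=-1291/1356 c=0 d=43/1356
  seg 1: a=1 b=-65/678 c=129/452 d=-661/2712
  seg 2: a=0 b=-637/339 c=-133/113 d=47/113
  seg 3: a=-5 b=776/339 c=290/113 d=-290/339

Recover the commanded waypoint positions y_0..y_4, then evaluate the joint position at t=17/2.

y_0=3 y_1=1 y_2=0 y_3=-5 y_4=-1
S(17/2) = -1501/452

y_0 = S_0(0) = a_0 = 3
y_1 = S_1(0) = a_1 = 1
y_2 = S_2(0) = a_2 = 0
y_3 = S_3(0) = a_3 = -5
y_4 = S_3(1) = -1
t_q=17/2 is in segment 3 (τ=1/2); S_3(τ)=-1501/452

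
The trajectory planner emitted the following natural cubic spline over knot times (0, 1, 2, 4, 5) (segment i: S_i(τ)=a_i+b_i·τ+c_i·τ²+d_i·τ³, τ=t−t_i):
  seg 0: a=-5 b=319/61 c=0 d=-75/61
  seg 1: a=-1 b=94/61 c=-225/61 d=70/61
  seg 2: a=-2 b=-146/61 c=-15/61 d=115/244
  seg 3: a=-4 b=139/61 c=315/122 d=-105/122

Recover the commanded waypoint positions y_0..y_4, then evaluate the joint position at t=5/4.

y_0 = S_0(0) = a_0 = -5
y_1 = S_1(0) = a_1 = -1
y_2 = S_2(0) = a_2 = -2
y_3 = S_3(0) = a_3 = -4
y_4 = S_3(1) = 0
t_q=5/4 is in segment 1 (τ=1/4); S_1(τ)=-1615/1952

y_0=-5 y_1=-1 y_2=-2 y_3=-4 y_4=0
S(5/4) = -1615/1952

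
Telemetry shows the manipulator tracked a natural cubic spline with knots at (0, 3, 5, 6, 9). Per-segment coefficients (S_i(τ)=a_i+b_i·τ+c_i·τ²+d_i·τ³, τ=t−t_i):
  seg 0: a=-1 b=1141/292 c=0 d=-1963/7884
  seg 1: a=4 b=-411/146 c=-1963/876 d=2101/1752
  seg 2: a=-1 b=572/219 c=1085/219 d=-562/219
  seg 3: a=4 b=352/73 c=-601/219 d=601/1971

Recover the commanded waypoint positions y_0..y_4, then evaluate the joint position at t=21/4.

y_0 = S_0(0) = a_0 = -1
y_1 = S_1(0) = a_1 = 4
y_2 = S_2(0) = a_2 = -1
y_3 = S_3(0) = a_3 = 4
y_4 = S_3(3) = 2
t_q=21/4 is in segment 2 (τ=1/4); S_2(τ)=-181/2336

y_0=-1 y_1=4 y_2=-1 y_3=4 y_4=2
S(21/4) = -181/2336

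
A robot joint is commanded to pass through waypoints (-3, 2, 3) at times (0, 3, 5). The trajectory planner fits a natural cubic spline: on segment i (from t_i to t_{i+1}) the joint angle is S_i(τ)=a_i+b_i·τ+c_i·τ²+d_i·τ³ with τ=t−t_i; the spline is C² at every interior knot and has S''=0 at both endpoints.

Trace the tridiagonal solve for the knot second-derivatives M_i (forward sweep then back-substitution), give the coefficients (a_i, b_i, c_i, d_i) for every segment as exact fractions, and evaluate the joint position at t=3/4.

  seg 0: a=-3 b=121/60 c=0 d=-7/180
  seg 1: a=2 b=29/30 c=-7/20 d=7/120
S(3/4) = -385/256

Δ: Δ0=5/3, Δ1=1/2
row 1: diag=10, rhs=-7; c'=1/5, d'=-7/10
back: M1=-7/10
M: M0=0, M1=-7/10, M2=0
seg 0: a=-3, c=M0/2=0, d=(M1−M0)/(6·3)=-7/180, b=Δ0−h0·(2M0+M1)/6=121/60
seg 1: a=2, c=M1/2=-7/20, d=(M2−M1)/(6·2)=7/120, b=Δ1−h1·(2M1+M2)/6=29/30
t_q=3/4 → seg 0, τ=3/4; S=-3+121/60·τ+0·τ²+-7/180·τ³=-385/256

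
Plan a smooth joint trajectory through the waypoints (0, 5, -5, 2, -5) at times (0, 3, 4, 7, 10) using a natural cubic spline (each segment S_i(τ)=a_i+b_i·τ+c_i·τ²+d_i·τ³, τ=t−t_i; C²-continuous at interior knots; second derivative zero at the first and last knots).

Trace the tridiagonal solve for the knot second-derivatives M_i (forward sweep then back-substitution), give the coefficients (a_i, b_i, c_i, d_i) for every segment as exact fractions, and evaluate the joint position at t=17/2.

Δ: Δ0=5/3, Δ1=-10, Δ2=7/3, Δ3=-7/3
row 1: diag=8, rhs=-70; c'=1/8, d'=-35/4
row 2: denom=8−1·1/8=63/8; d'=(74−1·-35/4)/(63/8)=662/63
row 3: denom=12−3·8/21=76/7; d'=(-28−3·662/63)/(76/7)=-625/114
back: M3=-625/114
back: M2=662/63−8/21·-625/114=718/57
back: M1=-35/4−1/8·718/57=-1177/114
M: M0=0, M1=-1177/114, M2=718/57, M3=-625/114, M4=0
seg 0: a=0, c=M0/2=0, d=(M1−M0)/(6·3)=-1177/2052, b=Δ0−h0·(2M0+M1)/6=519/76
seg 1: a=5, c=M1/2=-1177/228, d=(M2−M1)/(6·1)=871/228, b=Δ1−h1·(2M1+M2)/6=-329/38
seg 2: a=-5, c=M2/2=359/57, d=(M3−M2)/(6·3)=-229/228, b=Δ2−h2·(2M2+M3)/6=-1715/228
seg 3: a=2, c=M3/2=-625/228, d=(M4−M3)/(6·3)=625/2052, b=Δ3−h3·(2M3+M4)/6=359/114
t_q=17/2 → seg 3, τ=3/2; S=2+359/114·τ+-625/228·τ²+625/2052·τ³=963/608

  seg 0: a=0 b=519/76 c=0 d=-1177/2052
  seg 1: a=5 b=-329/38 c=-1177/228 d=871/228
  seg 2: a=-5 b=-1715/228 c=359/57 d=-229/228
  seg 3: a=2 b=359/114 c=-625/228 d=625/2052
S(17/2) = 963/608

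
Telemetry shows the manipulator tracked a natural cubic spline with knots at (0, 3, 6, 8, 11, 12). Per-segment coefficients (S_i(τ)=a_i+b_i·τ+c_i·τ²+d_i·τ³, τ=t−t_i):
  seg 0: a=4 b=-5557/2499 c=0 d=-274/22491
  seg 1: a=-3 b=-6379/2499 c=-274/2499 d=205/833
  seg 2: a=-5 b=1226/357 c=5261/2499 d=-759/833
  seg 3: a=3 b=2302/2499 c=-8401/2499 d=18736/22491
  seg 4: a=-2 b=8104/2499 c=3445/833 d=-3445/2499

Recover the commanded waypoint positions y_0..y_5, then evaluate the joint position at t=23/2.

y_0=4 y_1=-3 y_2=-5 y_3=3 y_4=-2 y_5=4
S(23/2) = 3219/6664

y_0 = S_0(0) = a_0 = 4
y_1 = S_1(0) = a_1 = -3
y_2 = S_2(0) = a_2 = -5
y_3 = S_3(0) = a_3 = 3
y_4 = S_4(0) = a_4 = -2
y_5 = S_4(1) = 4
t_q=23/2 is in segment 4 (τ=1/2); S_4(τ)=3219/6664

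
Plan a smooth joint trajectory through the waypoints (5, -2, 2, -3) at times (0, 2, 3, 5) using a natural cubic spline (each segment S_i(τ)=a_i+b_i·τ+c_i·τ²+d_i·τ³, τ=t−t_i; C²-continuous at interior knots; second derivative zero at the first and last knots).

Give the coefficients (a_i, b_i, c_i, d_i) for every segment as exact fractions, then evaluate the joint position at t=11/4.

  seg 0: a=5 b=-451/70 c=0 d=103/140
  seg 1: a=-2 b=167/70 c=309/70 d=-14/5
  seg 2: a=2 b=197/70 c=-279/70 d=93/140
S(11/4) = 611/560

Δ: Δ0=-7/2, Δ1=4, Δ2=-5/2
row 1: diag=6, rhs=45; c'=1/6, d'=15/2
row 2: denom=6−1·1/6=35/6; d'=(-39−1·15/2)/(35/6)=-279/35
back: M2=-279/35
back: M1=15/2−1/6·-279/35=309/35
M: M0=0, M1=309/35, M2=-279/35, M3=0
seg 0: a=5, c=M0/2=0, d=(M1−M0)/(6·2)=103/140, b=Δ0−h0·(2M0+M1)/6=-451/70
seg 1: a=-2, c=M1/2=309/70, d=(M2−M1)/(6·1)=-14/5, b=Δ1−h1·(2M1+M2)/6=167/70
seg 2: a=2, c=M2/2=-279/70, d=(M3−M2)/(6·2)=93/140, b=Δ2−h2·(2M2+M3)/6=197/70
t_q=11/4 → seg 1, τ=3/4; S=-2+167/70·τ+309/70·τ²+-14/5·τ³=611/560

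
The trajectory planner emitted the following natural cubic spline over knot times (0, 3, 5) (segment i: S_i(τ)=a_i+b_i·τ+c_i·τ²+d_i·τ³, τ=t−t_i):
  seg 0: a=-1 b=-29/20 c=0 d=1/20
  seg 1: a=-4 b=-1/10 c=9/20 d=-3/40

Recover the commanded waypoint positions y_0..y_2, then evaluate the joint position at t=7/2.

y_0=-1 y_1=-4 y_2=-3
S(7/2) = -1263/320

y_0 = S_0(0) = a_0 = -1
y_1 = S_1(0) = a_1 = -4
y_2 = S_1(2) = -3
t_q=7/2 is in segment 1 (τ=1/2); S_1(τ)=-1263/320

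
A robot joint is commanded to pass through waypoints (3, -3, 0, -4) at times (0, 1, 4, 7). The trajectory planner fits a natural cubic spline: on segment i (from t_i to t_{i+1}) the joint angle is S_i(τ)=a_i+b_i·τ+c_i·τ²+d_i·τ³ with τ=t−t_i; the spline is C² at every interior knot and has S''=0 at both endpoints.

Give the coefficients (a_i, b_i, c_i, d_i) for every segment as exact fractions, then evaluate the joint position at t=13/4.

  seg 0: a=3 b=-613/87 c=0 d=91/87
  seg 1: a=-3 b=-340/87 c=91/29 d=-392/783
  seg 2: a=0 b=122/87 c=-119/87 d=119/783
S(13/4) = -747/464

Δ: Δ0=-6, Δ1=1, Δ2=-4/3
row 1: diag=8, rhs=42; c'=3/8, d'=21/4
row 2: denom=12−3·3/8=87/8; d'=(-14−3·21/4)/(87/8)=-238/87
back: M2=-238/87
back: M1=21/4−3/8·-238/87=182/29
M: M0=0, M1=182/29, M2=-238/87, M3=0
seg 0: a=3, c=M0/2=0, d=(M1−M0)/(6·1)=91/87, b=Δ0−h0·(2M0+M1)/6=-613/87
seg 1: a=-3, c=M1/2=91/29, d=(M2−M1)/(6·3)=-392/783, b=Δ1−h1·(2M1+M2)/6=-340/87
seg 2: a=0, c=M2/2=-119/87, d=(M3−M2)/(6·3)=119/783, b=Δ2−h2·(2M2+M3)/6=122/87
t_q=13/4 → seg 1, τ=9/4; S=-3+-340/87·τ+91/29·τ²+-392/783·τ³=-747/464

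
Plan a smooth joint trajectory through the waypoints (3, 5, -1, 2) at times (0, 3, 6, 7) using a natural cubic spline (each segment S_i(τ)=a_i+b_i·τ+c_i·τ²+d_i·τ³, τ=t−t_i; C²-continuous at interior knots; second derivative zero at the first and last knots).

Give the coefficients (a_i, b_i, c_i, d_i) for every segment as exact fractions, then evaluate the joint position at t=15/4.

Δ: Δ0=2/3, Δ1=-2, Δ2=3
row 1: diag=12, rhs=-16; c'=1/4, d'=-4/3
row 2: denom=8−3·1/4=29/4; d'=(30−3·-4/3)/(29/4)=136/29
back: M2=136/29
back: M1=-4/3−1/4·136/29=-218/87
M: M0=0, M1=-218/87, M2=136/29, M3=0
seg 0: a=3, c=M0/2=0, d=(M1−M0)/(6·3)=-109/783, b=Δ0−h0·(2M0+M1)/6=167/87
seg 1: a=5, c=M1/2=-109/87, d=(M2−M1)/(6·3)=313/783, b=Δ1−h1·(2M1+M2)/6=-160/87
seg 2: a=-1, c=M2/2=68/29, d=(M3−M2)/(6·1)=-68/87, b=Δ2−h2·(2M2+M3)/6=125/87
t_q=15/4 → seg 1, τ=3/4; S=5+-160/87·τ+-109/87·τ²+313/783·τ³=5725/1856

  seg 0: a=3 b=167/87 c=0 d=-109/783
  seg 1: a=5 b=-160/87 c=-109/87 d=313/783
  seg 2: a=-1 b=125/87 c=68/29 d=-68/87
S(15/4) = 5725/1856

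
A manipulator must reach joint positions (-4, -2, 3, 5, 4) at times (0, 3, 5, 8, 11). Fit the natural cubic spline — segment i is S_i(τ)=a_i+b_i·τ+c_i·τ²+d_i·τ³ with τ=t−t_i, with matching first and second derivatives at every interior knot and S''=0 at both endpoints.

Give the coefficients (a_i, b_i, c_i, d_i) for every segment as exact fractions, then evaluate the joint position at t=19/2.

Δ: Δ0=2/3, Δ1=5/2, Δ2=2/3, Δ3=-1/3
row 1: diag=10, rhs=11; c'=1/5, d'=11/10
row 2: denom=10−2·1/5=48/5; d'=(-11−2·11/10)/(48/5)=-11/8
row 3: denom=12−3·5/16=177/16; d'=(-6−3·-11/8)/(177/16)=-10/59
back: M3=-10/59
back: M2=-11/8−5/16·-10/59=-78/59
back: M1=11/10−1/5·-78/59=161/118
M: M0=0, M1=161/118, M2=-78/59, M3=-10/59, M4=0
seg 0: a=-4, c=M0/2=0, d=(M1−M0)/(6·3)=161/2124, b=Δ0−h0·(2M0+M1)/6=-11/708
seg 1: a=-2, c=M1/2=161/236, d=(M2−M1)/(6·2)=-317/1416, b=Δ1−h1·(2M1+M2)/6=719/354
seg 2: a=3, c=M2/2=-39/59, d=(M3−M2)/(6·3)=34/531, b=Δ2−h2·(2M2+M3)/6=367/177
seg 3: a=5, c=M3/2=-5/59, d=(M4−M3)/(6·3)=5/531, b=Δ3−h3·(2M3+M4)/6=-29/177
t_q=19/2 → seg 3, τ=3/2; S=5+-29/177·τ+-5/59·τ²+5/531·τ³=2169/472

  seg 0: a=-4 b=-11/708 c=0 d=161/2124
  seg 1: a=-2 b=719/354 c=161/236 d=-317/1416
  seg 2: a=3 b=367/177 c=-39/59 d=34/531
  seg 3: a=5 b=-29/177 c=-5/59 d=5/531
S(19/2) = 2169/472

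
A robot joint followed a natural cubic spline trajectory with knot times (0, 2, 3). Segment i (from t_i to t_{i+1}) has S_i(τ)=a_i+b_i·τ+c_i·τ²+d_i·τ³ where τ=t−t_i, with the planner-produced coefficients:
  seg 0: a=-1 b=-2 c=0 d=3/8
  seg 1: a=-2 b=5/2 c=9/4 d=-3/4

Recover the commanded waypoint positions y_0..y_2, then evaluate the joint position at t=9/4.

y_0 = S_0(0) = a_0 = -1
y_1 = S_1(0) = a_1 = -2
y_2 = S_1(1) = 2
t_q=9/4 is in segment 1 (τ=1/4); S_1(τ)=-319/256

y_0=-1 y_1=-2 y_2=2
S(9/4) = -319/256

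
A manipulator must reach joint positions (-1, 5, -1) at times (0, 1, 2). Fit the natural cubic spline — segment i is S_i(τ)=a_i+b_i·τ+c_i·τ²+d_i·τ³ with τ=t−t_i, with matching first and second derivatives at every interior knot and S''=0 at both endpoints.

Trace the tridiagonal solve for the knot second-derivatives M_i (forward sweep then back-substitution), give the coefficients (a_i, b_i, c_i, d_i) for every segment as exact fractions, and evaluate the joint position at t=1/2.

Δ: Δ0=6, Δ1=-6
row 1: diag=4, rhs=-72; c'=1/4, d'=-18
back: M1=-18
M: M0=0, M1=-18, M2=0
seg 0: a=-1, c=M0/2=0, d=(M1−M0)/(6·1)=-3, b=Δ0−h0·(2M0+M1)/6=9
seg 1: a=5, c=M1/2=-9, d=(M2−M1)/(6·1)=3, b=Δ1−h1·(2M1+M2)/6=0
t_q=1/2 → seg 0, τ=1/2; S=-1+9·τ+0·τ²+-3·τ³=25/8

  seg 0: a=-1 b=9 c=0 d=-3
  seg 1: a=5 b=0 c=-9 d=3
S(1/2) = 25/8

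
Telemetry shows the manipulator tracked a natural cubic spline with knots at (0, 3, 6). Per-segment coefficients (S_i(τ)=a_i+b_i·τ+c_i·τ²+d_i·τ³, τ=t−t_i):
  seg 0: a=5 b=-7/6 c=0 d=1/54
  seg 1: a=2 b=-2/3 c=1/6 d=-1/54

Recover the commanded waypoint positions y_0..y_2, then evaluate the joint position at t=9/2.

y_0 = S_0(0) = a_0 = 5
y_1 = S_1(0) = a_1 = 2
y_2 = S_1(3) = 1
t_q=9/2 is in segment 1 (τ=3/2); S_1(τ)=21/16

y_0=5 y_1=2 y_2=1
S(9/2) = 21/16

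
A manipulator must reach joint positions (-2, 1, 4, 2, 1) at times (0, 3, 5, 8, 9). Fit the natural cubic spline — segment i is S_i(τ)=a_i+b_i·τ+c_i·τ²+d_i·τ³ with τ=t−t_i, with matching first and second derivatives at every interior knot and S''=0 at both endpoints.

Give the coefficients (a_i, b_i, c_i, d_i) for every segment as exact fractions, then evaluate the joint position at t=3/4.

  seg 0: a=-2 b=947/1356 c=0 d=409/12204
  seg 1: a=1 b=1087/678 c=409/1356 d=-479/2712
  seg 2: a=4 b=78/113 c=-257/339 d=311/3051
  seg 3: a=2 b=-125/113 c=18/113 d=-6/113
S(3/4) = -42295/28928

Δ: Δ0=1, Δ1=3/2, Δ2=-2/3, Δ3=-1
row 1: diag=10, rhs=3; c'=1/5, d'=3/10
row 2: denom=10−2·1/5=48/5; d'=(-13−2·3/10)/(48/5)=-17/12
row 3: denom=8−3·5/16=113/16; d'=(-2−3·-17/12)/(113/16)=36/113
back: M3=36/113
back: M2=-17/12−5/16·36/113=-514/339
back: M1=3/10−1/5·-514/339=409/678
M: M0=0, M1=409/678, M2=-514/339, M3=36/113, M4=0
seg 0: a=-2, c=M0/2=0, d=(M1−M0)/(6·3)=409/12204, b=Δ0−h0·(2M0+M1)/6=947/1356
seg 1: a=1, c=M1/2=409/1356, d=(M2−M1)/(6·2)=-479/2712, b=Δ1−h1·(2M1+M2)/6=1087/678
seg 2: a=4, c=M2/2=-257/339, d=(M3−M2)/(6·3)=311/3051, b=Δ2−h2·(2M2+M3)/6=78/113
seg 3: a=2, c=M3/2=18/113, d=(M4−M3)/(6·1)=-6/113, b=Δ3−h3·(2M3+M4)/6=-125/113
t_q=3/4 → seg 0, τ=3/4; S=-2+947/1356·τ+0·τ²+409/12204·τ³=-42295/28928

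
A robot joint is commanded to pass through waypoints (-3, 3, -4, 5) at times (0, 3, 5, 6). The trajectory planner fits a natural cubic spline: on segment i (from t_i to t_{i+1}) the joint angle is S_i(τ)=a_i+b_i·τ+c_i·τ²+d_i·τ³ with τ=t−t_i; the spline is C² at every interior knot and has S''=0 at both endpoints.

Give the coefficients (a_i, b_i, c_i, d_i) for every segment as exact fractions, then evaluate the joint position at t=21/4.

  seg 0: a=-3 b=143/28 c=0 d=-29/84
  seg 1: a=3 b=-59/14 c=-87/28 d=97/56
  seg 2: a=-4 b=29/7 c=51/7 d=-17/7
S(21/4) = -163/64

Δ: Δ0=2, Δ1=-7/2, Δ2=9
row 1: diag=10, rhs=-33; c'=1/5, d'=-33/10
row 2: denom=6−2·1/5=28/5; d'=(75−2·-33/10)/(28/5)=102/7
back: M2=102/7
back: M1=-33/10−1/5·102/7=-87/14
M: M0=0, M1=-87/14, M2=102/7, M3=0
seg 0: a=-3, c=M0/2=0, d=(M1−M0)/(6·3)=-29/84, b=Δ0−h0·(2M0+M1)/6=143/28
seg 1: a=3, c=M1/2=-87/28, d=(M2−M1)/(6·2)=97/56, b=Δ1−h1·(2M1+M2)/6=-59/14
seg 2: a=-4, c=M2/2=51/7, d=(M3−M2)/(6·1)=-17/7, b=Δ2−h2·(2M2+M3)/6=29/7
t_q=21/4 → seg 2, τ=1/4; S=-4+29/7·τ+51/7·τ²+-17/7·τ³=-163/64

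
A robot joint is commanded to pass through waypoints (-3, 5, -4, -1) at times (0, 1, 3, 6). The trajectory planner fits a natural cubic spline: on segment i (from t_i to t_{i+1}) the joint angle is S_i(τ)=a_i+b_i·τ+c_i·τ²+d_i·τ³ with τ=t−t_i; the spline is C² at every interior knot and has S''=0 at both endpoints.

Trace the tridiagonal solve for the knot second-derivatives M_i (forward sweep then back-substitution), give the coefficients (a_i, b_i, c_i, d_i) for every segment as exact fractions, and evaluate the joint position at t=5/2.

  seg 0: a=-3 b=73/7 c=0 d=-17/7
  seg 1: a=5 b=22/7 c=-51/7 d=97/56
  seg 2: a=-4 b=-73/14 c=87/28 d=-29/84
S(5/2) = -373/448

Δ: Δ0=8, Δ1=-9/2, Δ2=1
row 1: diag=6, rhs=-75; c'=1/3, d'=-25/2
row 2: denom=10−2·1/3=28/3; d'=(33−2·-25/2)/(28/3)=87/14
back: M2=87/14
back: M1=-25/2−1/3·87/14=-102/7
M: M0=0, M1=-102/7, M2=87/14, M3=0
seg 0: a=-3, c=M0/2=0, d=(M1−M0)/(6·1)=-17/7, b=Δ0−h0·(2M0+M1)/6=73/7
seg 1: a=5, c=M1/2=-51/7, d=(M2−M1)/(6·2)=97/56, b=Δ1−h1·(2M1+M2)/6=22/7
seg 2: a=-4, c=M2/2=87/28, d=(M3−M2)/(6·3)=-29/84, b=Δ2−h2·(2M2+M3)/6=-73/14
t_q=5/2 → seg 1, τ=3/2; S=5+22/7·τ+-51/7·τ²+97/56·τ³=-373/448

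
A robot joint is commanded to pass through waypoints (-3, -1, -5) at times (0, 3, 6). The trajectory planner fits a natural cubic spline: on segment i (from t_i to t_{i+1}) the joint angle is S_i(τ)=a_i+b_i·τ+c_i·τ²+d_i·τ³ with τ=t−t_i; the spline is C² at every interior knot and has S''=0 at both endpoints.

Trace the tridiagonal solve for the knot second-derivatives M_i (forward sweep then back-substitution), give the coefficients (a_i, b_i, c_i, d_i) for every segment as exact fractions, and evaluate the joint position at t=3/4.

  seg 0: a=-3 b=7/6 c=0 d=-1/18
  seg 1: a=-1 b=-1/3 c=-1/2 d=1/18
S(3/4) = -275/128

Δ: Δ0=2/3, Δ1=-4/3
row 1: diag=12, rhs=-12; c'=1/4, d'=-1
back: M1=-1
M: M0=0, M1=-1, M2=0
seg 0: a=-3, c=M0/2=0, d=(M1−M0)/(6·3)=-1/18, b=Δ0−h0·(2M0+M1)/6=7/6
seg 1: a=-1, c=M1/2=-1/2, d=(M2−M1)/(6·3)=1/18, b=Δ1−h1·(2M1+M2)/6=-1/3
t_q=3/4 → seg 0, τ=3/4; S=-3+7/6·τ+0·τ²+-1/18·τ³=-275/128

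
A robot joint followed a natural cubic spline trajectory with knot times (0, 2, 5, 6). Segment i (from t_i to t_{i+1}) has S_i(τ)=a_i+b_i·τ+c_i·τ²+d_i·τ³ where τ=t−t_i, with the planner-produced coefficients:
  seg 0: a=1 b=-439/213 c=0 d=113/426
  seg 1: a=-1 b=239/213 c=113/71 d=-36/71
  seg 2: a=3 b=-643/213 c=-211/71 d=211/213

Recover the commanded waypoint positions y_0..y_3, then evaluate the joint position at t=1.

y_0=1 y_1=-1 y_2=3 y_3=-2
S(1) = -113/142

y_0 = S_0(0) = a_0 = 1
y_1 = S_1(0) = a_1 = -1
y_2 = S_2(0) = a_2 = 3
y_3 = S_2(1) = -2
t_q=1 is in segment 0 (τ=1); S_0(τ)=-113/142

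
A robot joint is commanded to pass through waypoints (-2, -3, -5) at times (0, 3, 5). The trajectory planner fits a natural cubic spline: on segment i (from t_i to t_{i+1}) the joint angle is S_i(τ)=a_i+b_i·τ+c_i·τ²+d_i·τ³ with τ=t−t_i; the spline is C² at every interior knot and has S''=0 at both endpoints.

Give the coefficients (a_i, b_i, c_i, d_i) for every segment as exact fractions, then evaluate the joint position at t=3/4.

  seg 0: a=-2 b=-2/15 c=0 d=-1/45
  seg 1: a=-3 b=-11/15 c=-1/5 d=1/30
S(3/4) = -135/64

Δ: Δ0=-1/3, Δ1=-1
row 1: diag=10, rhs=-4; c'=1/5, d'=-2/5
back: M1=-2/5
M: M0=0, M1=-2/5, M2=0
seg 0: a=-2, c=M0/2=0, d=(M1−M0)/(6·3)=-1/45, b=Δ0−h0·(2M0+M1)/6=-2/15
seg 1: a=-3, c=M1/2=-1/5, d=(M2−M1)/(6·2)=1/30, b=Δ1−h1·(2M1+M2)/6=-11/15
t_q=3/4 → seg 0, τ=3/4; S=-2+-2/15·τ+0·τ²+-1/45·τ³=-135/64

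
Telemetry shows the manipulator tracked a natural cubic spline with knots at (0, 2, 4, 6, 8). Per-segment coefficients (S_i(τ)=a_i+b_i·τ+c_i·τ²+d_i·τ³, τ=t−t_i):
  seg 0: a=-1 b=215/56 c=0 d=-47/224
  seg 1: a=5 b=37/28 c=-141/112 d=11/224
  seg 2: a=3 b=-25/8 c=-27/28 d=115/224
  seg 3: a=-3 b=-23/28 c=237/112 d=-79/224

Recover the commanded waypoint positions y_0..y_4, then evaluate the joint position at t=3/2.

y_0 = S_0(0) = a_0 = -1
y_1 = S_1(0) = a_1 = 5
y_2 = S_2(0) = a_2 = 3
y_3 = S_3(0) = a_3 = -3
y_4 = S_3(2) = 1
t_q=3/2 is in segment 0 (τ=3/2); S_0(τ)=1037/256

y_0=-1 y_1=5 y_2=3 y_3=-3 y_4=1
S(3/2) = 1037/256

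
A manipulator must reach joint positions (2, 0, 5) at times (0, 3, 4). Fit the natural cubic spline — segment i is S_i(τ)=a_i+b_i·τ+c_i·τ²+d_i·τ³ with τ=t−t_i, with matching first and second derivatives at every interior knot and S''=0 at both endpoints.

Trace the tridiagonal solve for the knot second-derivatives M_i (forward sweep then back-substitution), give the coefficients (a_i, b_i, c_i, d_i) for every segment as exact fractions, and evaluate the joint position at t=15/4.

Δ: Δ0=-2/3, Δ1=5
row 1: diag=8, rhs=34; c'=1/8, d'=17/4
back: M1=17/4
M: M0=0, M1=17/4, M2=0
seg 0: a=2, c=M0/2=0, d=(M1−M0)/(6·3)=17/72, b=Δ0−h0·(2M0+M1)/6=-67/24
seg 1: a=0, c=M1/2=17/8, d=(M2−M1)/(6·1)=-17/24, b=Δ1−h1·(2M1+M2)/6=43/12
t_q=15/4 → seg 1, τ=3/4; S=0+43/12·τ+17/8·τ²+-17/24·τ³=1835/512

  seg 0: a=2 b=-67/24 c=0 d=17/72
  seg 1: a=0 b=43/12 c=17/8 d=-17/24
S(15/4) = 1835/512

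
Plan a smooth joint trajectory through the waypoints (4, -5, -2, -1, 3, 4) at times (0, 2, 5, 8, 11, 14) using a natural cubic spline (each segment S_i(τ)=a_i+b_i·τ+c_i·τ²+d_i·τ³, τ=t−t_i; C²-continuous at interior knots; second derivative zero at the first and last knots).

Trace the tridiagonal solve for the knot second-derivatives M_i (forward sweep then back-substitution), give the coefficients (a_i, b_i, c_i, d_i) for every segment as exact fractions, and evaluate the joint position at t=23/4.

Δ: Δ0=-9/2, Δ1=1, Δ2=1/3, Δ3=4/3, Δ4=1/3
row 1: diag=10, rhs=33; c'=3/10, d'=33/10
row 2: denom=12−3·3/10=111/10; d'=(-4−3·33/10)/(111/10)=-139/111
row 3: denom=12−3·10/37=414/37; d'=(6−3·-139/111)/(414/37)=361/414
row 4: denom=12−3·37/138=515/46; d'=(-6−3·361/414)/(515/46)=-1189/1545
back: M4=-1189/1545
back: M3=361/414−37/138·-1189/1545=1666/1545
back: M2=-139/111−10/37·1666/1545=-159/103
back: M1=33/10−3/10·-159/103=1938/515
M: M0=0, M1=1938/515, M2=-159/103, M3=1666/1545, M4=-1189/1545, M5=0
seg 0: a=4, c=M0/2=0, d=(M1−M0)/(6·2)=323/1030, b=Δ0−h0·(2M0+M1)/6=-5927/1030
seg 1: a=-5, c=M1/2=969/515, d=(M2−M1)/(6·3)=-911/3090, b=Δ1−h1·(2M1+M2)/6=-2051/1030
seg 2: a=-2, c=M2/2=-159/206, d=(M3−M2)/(6·3)=4051/27810, b=Δ2−h2·(2M2+M3)/6=689/515
seg 3: a=-1, c=M3/2=833/1545, d=(M4−M3)/(6·3)=-571/5562, b=Δ3−h3·(2M3+M4)/6=659/1030
seg 4: a=3, c=M4/2=-1189/3090, d=(M5−M4)/(6·3)=1189/27810, b=Δ4−h4·(2M4+M5)/6=568/515
t_q=23/4 → seg 2, τ=3/4; S=-2+689/515·τ+-159/206·τ²+4051/27810·τ³=-18053/13184

  seg 0: a=4 b=-5927/1030 c=0 d=323/1030
  seg 1: a=-5 b=-2051/1030 c=969/515 d=-911/3090
  seg 2: a=-2 b=689/515 c=-159/206 d=4051/27810
  seg 3: a=-1 b=659/1030 c=833/1545 d=-571/5562
  seg 4: a=3 b=568/515 c=-1189/3090 d=1189/27810
S(23/4) = -18053/13184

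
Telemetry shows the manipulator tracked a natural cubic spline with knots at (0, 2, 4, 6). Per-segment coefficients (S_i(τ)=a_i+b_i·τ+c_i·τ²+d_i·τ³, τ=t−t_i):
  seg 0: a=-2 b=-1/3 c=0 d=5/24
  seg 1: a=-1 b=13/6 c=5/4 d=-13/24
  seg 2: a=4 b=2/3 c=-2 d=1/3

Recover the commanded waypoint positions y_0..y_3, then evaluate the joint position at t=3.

y_0=-2 y_1=-1 y_2=4 y_3=0
S(3) = 15/8

y_0 = S_0(0) = a_0 = -2
y_1 = S_1(0) = a_1 = -1
y_2 = S_2(0) = a_2 = 4
y_3 = S_2(2) = 0
t_q=3 is in segment 1 (τ=1); S_1(τ)=15/8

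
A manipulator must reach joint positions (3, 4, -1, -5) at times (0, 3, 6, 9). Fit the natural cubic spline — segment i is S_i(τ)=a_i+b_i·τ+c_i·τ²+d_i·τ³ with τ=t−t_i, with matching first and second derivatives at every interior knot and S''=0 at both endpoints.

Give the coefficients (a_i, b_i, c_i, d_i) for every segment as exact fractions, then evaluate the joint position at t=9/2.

  seg 0: a=3 b=8/9 c=0 d=-5/81
  seg 1: a=4 b=-7/9 c=-5/9 d=7/81
  seg 2: a=-1 b=-16/9 c=2/9 d=-2/81
S(9/2) = 15/8

Δ: Δ0=1/3, Δ1=-5/3, Δ2=-4/3
row 1: diag=12, rhs=-12; c'=1/4, d'=-1
row 2: denom=12−3·1/4=45/4; d'=(2−3·-1)/(45/4)=4/9
back: M2=4/9
back: M1=-1−1/4·4/9=-10/9
M: M0=0, M1=-10/9, M2=4/9, M3=0
seg 0: a=3, c=M0/2=0, d=(M1−M0)/(6·3)=-5/81, b=Δ0−h0·(2M0+M1)/6=8/9
seg 1: a=4, c=M1/2=-5/9, d=(M2−M1)/(6·3)=7/81, b=Δ1−h1·(2M1+M2)/6=-7/9
seg 2: a=-1, c=M2/2=2/9, d=(M3−M2)/(6·3)=-2/81, b=Δ2−h2·(2M2+M3)/6=-16/9
t_q=9/2 → seg 1, τ=3/2; S=4+-7/9·τ+-5/9·τ²+7/81·τ³=15/8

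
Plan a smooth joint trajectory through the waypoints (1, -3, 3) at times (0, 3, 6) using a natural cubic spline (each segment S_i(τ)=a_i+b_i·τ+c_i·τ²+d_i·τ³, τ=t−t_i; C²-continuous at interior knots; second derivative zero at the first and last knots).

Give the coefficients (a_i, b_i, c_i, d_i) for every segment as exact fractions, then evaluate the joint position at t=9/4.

  seg 0: a=1 b=-13/6 c=0 d=5/54
  seg 1: a=-3 b=1/3 c=5/6 d=-5/54
S(9/4) = -361/128

Δ: Δ0=-4/3, Δ1=2
row 1: diag=12, rhs=20; c'=1/4, d'=5/3
back: M1=5/3
M: M0=0, M1=5/3, M2=0
seg 0: a=1, c=M0/2=0, d=(M1−M0)/(6·3)=5/54, b=Δ0−h0·(2M0+M1)/6=-13/6
seg 1: a=-3, c=M1/2=5/6, d=(M2−M1)/(6·3)=-5/54, b=Δ1−h1·(2M1+M2)/6=1/3
t_q=9/4 → seg 0, τ=9/4; S=1+-13/6·τ+0·τ²+5/54·τ³=-361/128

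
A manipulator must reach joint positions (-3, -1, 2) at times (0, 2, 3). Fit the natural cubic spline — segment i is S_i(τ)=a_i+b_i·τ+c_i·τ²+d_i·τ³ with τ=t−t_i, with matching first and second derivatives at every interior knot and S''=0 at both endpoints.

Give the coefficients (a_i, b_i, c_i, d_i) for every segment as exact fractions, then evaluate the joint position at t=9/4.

Δ: Δ0=1, Δ1=3
row 1: diag=6, rhs=12; c'=1/6, d'=2
back: M1=2
M: M0=0, M1=2, M2=0
seg 0: a=-3, c=M0/2=0, d=(M1−M0)/(6·2)=1/6, b=Δ0−h0·(2M0+M1)/6=1/3
seg 1: a=-1, c=M1/2=1, d=(M2−M1)/(6·1)=-1/3, b=Δ1−h1·(2M1+M2)/6=7/3
t_q=9/4 → seg 1, τ=1/4; S=-1+7/3·τ+1·τ²+-1/3·τ³=-23/64

  seg 0: a=-3 b=1/3 c=0 d=1/6
  seg 1: a=-1 b=7/3 c=1 d=-1/3
S(9/4) = -23/64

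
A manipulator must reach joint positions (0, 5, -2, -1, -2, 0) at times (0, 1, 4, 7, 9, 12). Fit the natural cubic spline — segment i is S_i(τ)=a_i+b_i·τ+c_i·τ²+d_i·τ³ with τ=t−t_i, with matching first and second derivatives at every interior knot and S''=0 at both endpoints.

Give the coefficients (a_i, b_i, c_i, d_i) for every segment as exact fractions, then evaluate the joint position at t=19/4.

Δ: Δ0=5, Δ1=-7/3, Δ2=1/3, Δ3=-1/2, Δ4=2/3
row 1: diag=8, rhs=-44; c'=3/8, d'=-11/2
row 2: denom=12−3·3/8=87/8; d'=(16−3·-11/2)/(87/8)=260/87
row 3: denom=10−3·8/29=266/29; d'=(-5−3·260/87)/(266/29)=-405/266
row 4: denom=10−2·29/133=1272/133; d'=(7−2·-405/266)/(1272/133)=167/159
back: M4=167/159
back: M3=-405/266−29/133·167/159=-557/318
back: M2=260/87−8/29·-557/318=184/53
back: M1=-11/2−3/8·184/53=-721/106
M: M0=0, M1=-721/106, M2=184/53, M3=-557/318, M4=167/159, M5=0
seg 0: a=0, c=M0/2=0, d=(M1−M0)/(6·1)=-721/636, b=Δ0−h0·(2M0+M1)/6=3901/636
seg 1: a=5, c=M1/2=-721/212, d=(M2−M1)/(6·3)=121/212, b=Δ1−h1·(2M1+M2)/6=869/318
seg 2: a=-2, c=M2/2=92/53, d=(M3−M2)/(6·3)=-1661/5724, b=Δ2−h2·(2M2+M3)/6=-1439/636
seg 3: a=-1, c=M3/2=-557/636, d=(M4−M3)/(6·2)=99/424, b=Δ3−h3·(2M3+M4)/6=101/318
seg 4: a=-2, c=M4/2=167/318, d=(M5−M4)/(6·3)=-167/2862, b=Δ4−h4·(2M4+M5)/6=-61/159
t_q=19/4 → seg 2, τ=3/4; S=-2+-1439/636·τ+92/53·τ²+-1661/5724·τ³=-38573/13568

  seg 0: a=0 b=3901/636 c=0 d=-721/636
  seg 1: a=5 b=869/318 c=-721/212 d=121/212
  seg 2: a=-2 b=-1439/636 c=92/53 d=-1661/5724
  seg 3: a=-1 b=101/318 c=-557/636 d=99/424
  seg 4: a=-2 b=-61/159 c=167/318 d=-167/2862
S(19/4) = -38573/13568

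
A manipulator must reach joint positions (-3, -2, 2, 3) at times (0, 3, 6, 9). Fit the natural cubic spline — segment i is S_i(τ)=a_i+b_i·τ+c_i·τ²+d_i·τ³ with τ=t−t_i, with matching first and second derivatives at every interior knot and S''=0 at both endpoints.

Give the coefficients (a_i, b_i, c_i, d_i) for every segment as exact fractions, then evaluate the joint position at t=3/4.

Δ: Δ0=1/3, Δ1=4/3, Δ2=1/3
row 1: diag=12, rhs=6; c'=1/4, d'=1/2
row 2: denom=12−3·1/4=45/4; d'=(-6−3·1/2)/(45/4)=-2/3
back: M2=-2/3
back: M1=1/2−1/4·-2/3=2/3
M: M0=0, M1=2/3, M2=-2/3, M3=0
seg 0: a=-3, c=M0/2=0, d=(M1−M0)/(6·3)=1/27, b=Δ0−h0·(2M0+M1)/6=0
seg 1: a=-2, c=M1/2=1/3, d=(M2−M1)/(6·3)=-2/27, b=Δ1−h1·(2M1+M2)/6=1
seg 2: a=2, c=M2/2=-1/3, d=(M3−M2)/(6·3)=1/27, b=Δ2−h2·(2M2+M3)/6=1
t_q=3/4 → seg 0, τ=3/4; S=-3+0·τ+0·τ²+1/27·τ³=-191/64

  seg 0: a=-3 b=0 c=0 d=1/27
  seg 1: a=-2 b=1 c=1/3 d=-2/27
  seg 2: a=2 b=1 c=-1/3 d=1/27
S(3/4) = -191/64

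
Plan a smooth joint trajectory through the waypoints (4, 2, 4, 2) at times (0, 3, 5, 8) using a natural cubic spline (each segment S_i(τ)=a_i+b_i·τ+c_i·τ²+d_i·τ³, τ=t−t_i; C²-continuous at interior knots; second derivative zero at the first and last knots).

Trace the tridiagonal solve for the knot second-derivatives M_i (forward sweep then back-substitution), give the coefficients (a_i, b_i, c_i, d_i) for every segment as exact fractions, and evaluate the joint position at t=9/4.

  seg 0: a=4 b=-31/24 c=0 d=5/72
  seg 1: a=2 b=7/12 c=5/8 d=-5/24
  seg 2: a=4 b=7/12 c=-5/8 d=5/72
S(9/4) = 965/512

Δ: Δ0=-2/3, Δ1=1, Δ2=-2/3
row 1: diag=10, rhs=10; c'=1/5, d'=1
row 2: denom=10−2·1/5=48/5; d'=(-10−2·1)/(48/5)=-5/4
back: M2=-5/4
back: M1=1−1/5·-5/4=5/4
M: M0=0, M1=5/4, M2=-5/4, M3=0
seg 0: a=4, c=M0/2=0, d=(M1−M0)/(6·3)=5/72, b=Δ0−h0·(2M0+M1)/6=-31/24
seg 1: a=2, c=M1/2=5/8, d=(M2−M1)/(6·2)=-5/24, b=Δ1−h1·(2M1+M2)/6=7/12
seg 2: a=4, c=M2/2=-5/8, d=(M3−M2)/(6·3)=5/72, b=Δ2−h2·(2M2+M3)/6=7/12
t_q=9/4 → seg 0, τ=9/4; S=4+-31/24·τ+0·τ²+5/72·τ³=965/512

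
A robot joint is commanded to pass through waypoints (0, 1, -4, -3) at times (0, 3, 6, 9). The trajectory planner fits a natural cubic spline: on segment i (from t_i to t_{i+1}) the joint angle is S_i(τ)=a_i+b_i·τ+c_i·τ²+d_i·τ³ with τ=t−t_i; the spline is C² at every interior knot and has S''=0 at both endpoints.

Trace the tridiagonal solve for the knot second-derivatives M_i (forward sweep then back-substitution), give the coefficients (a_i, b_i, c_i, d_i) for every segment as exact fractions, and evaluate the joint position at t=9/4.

  seg 0: a=0 b=1 c=0 d=-2/27
  seg 1: a=1 b=-1 c=-2/3 d=4/27
  seg 2: a=-4 b=-1 c=2/3 d=-2/27
S(9/4) = 45/32

Δ: Δ0=1/3, Δ1=-5/3, Δ2=1/3
row 1: diag=12, rhs=-12; c'=1/4, d'=-1
row 2: denom=12−3·1/4=45/4; d'=(12−3·-1)/(45/4)=4/3
back: M2=4/3
back: M1=-1−1/4·4/3=-4/3
M: M0=0, M1=-4/3, M2=4/3, M3=0
seg 0: a=0, c=M0/2=0, d=(M1−M0)/(6·3)=-2/27, b=Δ0−h0·(2M0+M1)/6=1
seg 1: a=1, c=M1/2=-2/3, d=(M2−M1)/(6·3)=4/27, b=Δ1−h1·(2M1+M2)/6=-1
seg 2: a=-4, c=M2/2=2/3, d=(M3−M2)/(6·3)=-2/27, b=Δ2−h2·(2M2+M3)/6=-1
t_q=9/4 → seg 0, τ=9/4; S=0+1·τ+0·τ²+-2/27·τ³=45/32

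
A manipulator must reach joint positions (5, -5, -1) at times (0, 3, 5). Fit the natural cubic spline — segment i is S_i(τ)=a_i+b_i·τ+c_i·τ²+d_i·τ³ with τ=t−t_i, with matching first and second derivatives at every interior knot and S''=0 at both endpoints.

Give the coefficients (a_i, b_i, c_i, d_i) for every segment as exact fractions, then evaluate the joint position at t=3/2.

Δ: Δ0=-10/3, Δ1=2
row 1: diag=10, rhs=32; c'=1/5, d'=16/5
back: M1=16/5
M: M0=0, M1=16/5, M2=0
seg 0: a=5, c=M0/2=0, d=(M1−M0)/(6·3)=8/45, b=Δ0−h0·(2M0+M1)/6=-74/15
seg 1: a=-5, c=M1/2=8/5, d=(M2−M1)/(6·2)=-4/15, b=Δ1−h1·(2M1+M2)/6=-2/15
t_q=3/2 → seg 0, τ=3/2; S=5+-74/15·τ+0·τ²+8/45·τ³=-9/5

  seg 0: a=5 b=-74/15 c=0 d=8/45
  seg 1: a=-5 b=-2/15 c=8/5 d=-4/15
S(3/2) = -9/5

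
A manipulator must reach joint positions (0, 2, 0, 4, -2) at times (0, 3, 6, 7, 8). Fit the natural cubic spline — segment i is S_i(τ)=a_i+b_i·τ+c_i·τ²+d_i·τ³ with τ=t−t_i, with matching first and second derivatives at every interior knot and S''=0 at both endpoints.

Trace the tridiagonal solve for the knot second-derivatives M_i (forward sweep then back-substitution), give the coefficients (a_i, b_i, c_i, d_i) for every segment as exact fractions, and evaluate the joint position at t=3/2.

Δ: Δ0=2/3, Δ1=-2/3, Δ2=4, Δ3=-6
row 1: diag=12, rhs=-8; c'=1/4, d'=-2/3
row 2: denom=8−3·1/4=29/4; d'=(28−3·-2/3)/(29/4)=120/29
row 3: denom=4−1·4/29=112/29; d'=(-60−1·120/29)/(112/29)=-465/28
back: M3=-465/28
back: M2=120/29−4/29·-465/28=45/7
back: M1=-2/3−1/4·45/7=-191/84
M: M0=0, M1=-191/84, M2=45/7, M3=-465/28, M4=0
seg 0: a=0, c=M0/2=0, d=(M1−M0)/(6·3)=-191/1512, b=Δ0−h0·(2M0+M1)/6=101/56
seg 1: a=2, c=M1/2=-191/168, d=(M2−M1)/(6·3)=731/1512, b=Δ1−h1·(2M1+M2)/6=-45/28
seg 2: a=0, c=M2/2=45/14, d=(M3−M2)/(6·1)=-215/56, b=Δ2−h2·(2M2+M3)/6=37/8
seg 3: a=4, c=M3/2=-465/56, d=(M4−M3)/(6·1)=155/56, b=Δ3−h3·(2M3+M4)/6=-13/28
t_q=3/2 → seg 0, τ=3/2; S=0+101/56·τ+0·τ²+-191/1512·τ³=1021/448

  seg 0: a=0 b=101/56 c=0 d=-191/1512
  seg 1: a=2 b=-45/28 c=-191/168 d=731/1512
  seg 2: a=0 b=37/8 c=45/14 d=-215/56
  seg 3: a=4 b=-13/28 c=-465/56 d=155/56
S(3/2) = 1021/448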